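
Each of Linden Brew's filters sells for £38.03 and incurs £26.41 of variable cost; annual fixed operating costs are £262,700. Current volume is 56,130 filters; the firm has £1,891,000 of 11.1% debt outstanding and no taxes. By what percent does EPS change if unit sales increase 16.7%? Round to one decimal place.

+60.6%

Contribution at this volume is 56,130 × £11.62 = £652,230.60.
EBIT = £652,230.60 − £262,700 = £389,530.60.
After interest of £209,901.00, pre-tax earnings = £179,629.60.
DCL = total CM / (EBIT − I) = £652,230.60 / £179,629.60 = 3.6310.
EPS therefore changes by 3.6310 × (+16.7%) = +60.6%.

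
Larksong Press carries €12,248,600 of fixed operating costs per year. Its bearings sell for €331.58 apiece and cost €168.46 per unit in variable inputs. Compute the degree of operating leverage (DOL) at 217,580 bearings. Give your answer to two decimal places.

1.53

At 217,580 units, contribution = 217,580 × €163.12 = €35,491,649.60.
EBIT = €35,491,649.60 − €12,248,600 = €23,243,049.60.
DOL = contribution ÷ EBIT = €35,491,649.60 ÷ €23,243,049.60 = 1.5270.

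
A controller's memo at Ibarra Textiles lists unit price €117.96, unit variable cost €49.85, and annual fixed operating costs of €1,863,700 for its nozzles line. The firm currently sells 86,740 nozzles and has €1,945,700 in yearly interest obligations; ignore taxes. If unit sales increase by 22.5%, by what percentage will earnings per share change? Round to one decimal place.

+63.3%

Contribution at this volume is 86,740 × €68.11 = €5,907,861.40.
Subtracting fixed costs: EBIT = €5,907,861.40 − €1,863,700 = €4,044,161.40.
After interest of €1,945,700.00, pre-tax earnings = €2,098,461.40.
Degree of combined leverage = contribution ÷ (EBIT − I) = €5,907,861.40 ÷ €2,098,461.40 = 2.8153.
EPS therefore changes by 2.8153 × (+22.5%) = +63.3%.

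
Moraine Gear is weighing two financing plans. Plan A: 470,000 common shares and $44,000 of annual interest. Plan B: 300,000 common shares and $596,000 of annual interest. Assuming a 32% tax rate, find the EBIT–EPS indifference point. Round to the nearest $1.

$1,570,118

At indifference, (EBIT − 44,000)(1 − t)/470,000 = (EBIT − 596,000)(1 − t)/300,000.
The (1 − t) factor cancels: (EBIT − 44,000) × 300,000 = (EBIT − 596,000) × 470,000.
Solving, EBIT = (596,000·470,000 − 44,000·300,000) / (470,000 − 300,000) = 266,920,000,000 / 170,000 = 1,570,117.65.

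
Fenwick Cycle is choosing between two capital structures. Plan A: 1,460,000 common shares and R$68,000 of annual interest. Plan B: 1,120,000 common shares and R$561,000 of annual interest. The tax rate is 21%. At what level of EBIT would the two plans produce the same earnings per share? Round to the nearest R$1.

R$2,185,000

At indifference, (EBIT − 68,000)(1 − t)/1,460,000 = (EBIT − 561,000)(1 − t)/1,120,000.
Cancelling (1 − t) and cross-multiplying: 1,120,000·(EBIT − 68,000) = 1,460,000·(EBIT − 561,000).
Solving, EBIT = (561,000·1,460,000 − 68,000·1,120,000) / (1,460,000 − 1,120,000) = 742,900,000,000 / 340,000 = 2,185,000.00.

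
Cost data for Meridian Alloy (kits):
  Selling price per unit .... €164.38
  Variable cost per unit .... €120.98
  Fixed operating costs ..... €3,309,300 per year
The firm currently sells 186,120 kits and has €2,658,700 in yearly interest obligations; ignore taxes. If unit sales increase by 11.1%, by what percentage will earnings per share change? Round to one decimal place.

Total contribution margin = 186,120 × €43.40 = €8,077,608.00.
EBIT = €8,077,608.00 − €3,309,300 = €4,768,308.00.
Interest = €2,658,700.00, so EBIT − I = €2,109,608.00.
DCL = total CM / (EBIT − I) = €8,077,608.00 / €2,109,608.00 = 3.8290.
EPS therefore changes by 3.8290 × (+11.1%) = +42.5%.

+42.5%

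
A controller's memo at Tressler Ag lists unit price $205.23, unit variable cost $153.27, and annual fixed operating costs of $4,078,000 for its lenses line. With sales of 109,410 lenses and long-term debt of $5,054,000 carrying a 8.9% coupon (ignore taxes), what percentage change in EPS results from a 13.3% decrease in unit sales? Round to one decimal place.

Total contribution margin = 109,410 × $51.96 = $5,684,943.60.
EBIT = $5,684,943.60 − $4,078,000 = $1,606,943.60.
Interest = $449,806.00, so EBIT − I = $1,157,137.60.
Degree of combined leverage = contribution ÷ (EBIT − I) = $5,684,943.60 ÷ $1,157,137.60 = 4.9129.
EPS therefore changes by 4.9129 × (-13.3%) = -65.3%.

-65.3%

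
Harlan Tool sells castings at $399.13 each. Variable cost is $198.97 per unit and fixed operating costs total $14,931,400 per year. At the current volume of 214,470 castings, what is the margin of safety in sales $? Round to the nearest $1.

Unit CM = price − variable cost = $399.13 − $198.97 = $200.16. Break-even units = $14,931,400 ÷ $200.16 = 74,597.32; break-even revenue = 74,597.32 × $399.13 = $29,774,029.19.
Current sales = 214,470 × $399.13 = $85,601,411.10.
Margin of safety = $85,601,411.10 − $29,774,029.19 = $55,827,382.

$55,827,382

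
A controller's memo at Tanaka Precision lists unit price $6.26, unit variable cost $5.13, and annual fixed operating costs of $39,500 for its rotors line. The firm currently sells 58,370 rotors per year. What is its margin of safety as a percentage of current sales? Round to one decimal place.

40.1%

Each unit contributes $6.26 − $5.13 = $1.13. Break-even units = $39,500 ÷ $1.13 = 34,955.75; break-even revenue = 34,955.75 × $6.26 = $218,823.01.
Actual sales revenue = 58,370 × $6.26 = $365,396.20.
Margin of safety = ($365,396.20 − $218,823.01) ÷ $365,396.20 = 40.1%.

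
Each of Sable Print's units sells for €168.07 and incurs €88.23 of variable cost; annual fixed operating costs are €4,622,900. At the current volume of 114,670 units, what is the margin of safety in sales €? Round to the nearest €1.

Contribution margin per unit = €168.07 − €88.23 = €79.84. Break-even units = €4,622,900 ÷ €79.84 = 57,902.05; break-even revenue = 57,902.05 × €168.07 = €9,731,598.23.
Current sales = 114,670 × €168.07 = €19,272,586.90.
Margin of safety = €19,272,586.90 − €9,731,598.23 = €9,540,989.

€9,540,989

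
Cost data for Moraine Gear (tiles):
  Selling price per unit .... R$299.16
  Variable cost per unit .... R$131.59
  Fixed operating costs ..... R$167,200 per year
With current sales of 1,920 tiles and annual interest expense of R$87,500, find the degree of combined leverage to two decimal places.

4.80

Contribution at this volume is 1,920 × R$167.57 = R$321,734.40.
Operating income = contribution − fixed costs = R$321,734.40 − R$167,200 = R$154,534.40. Interest = R$87,500.00.
DOL = R$321,734.40 ÷ R$154,534.40 = 2.0820; DFL = R$154,534.40 ÷ R$67,034.40 = 2.3053.
Combined leverage = 2.0820 × 2.3053 = 4.7996.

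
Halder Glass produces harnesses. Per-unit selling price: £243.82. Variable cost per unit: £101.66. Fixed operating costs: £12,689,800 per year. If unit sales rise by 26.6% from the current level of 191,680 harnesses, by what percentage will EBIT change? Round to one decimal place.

Contribution at this volume is 191,680 × £142.16 = £27,249,228.80.
Operating income = contribution − fixed costs = £27,249,228.80 − £12,689,800 = £14,559,428.80.
DOL = contribution ÷ EBIT = £27,249,228.80 ÷ £14,559,428.80 = 1.8716.
So EBIT moves 1.8716 × (+26.6%) = +49.8%.

+49.8%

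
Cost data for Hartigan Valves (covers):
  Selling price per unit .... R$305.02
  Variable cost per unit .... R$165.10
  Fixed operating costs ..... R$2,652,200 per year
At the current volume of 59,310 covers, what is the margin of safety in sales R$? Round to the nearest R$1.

Contribution margin per unit = R$305.02 − R$165.10 = R$139.92. Break-even units = R$2,652,200 ÷ R$139.92 = 18,955.12; break-even revenue = 18,955.12 × R$305.02 = R$5,781,689.85.
Actual sales revenue = 59,310 × R$305.02 = R$18,090,736.20.
Margin of safety = R$18,090,736.20 − R$5,781,689.85 = R$12,309,046.

R$12,309,046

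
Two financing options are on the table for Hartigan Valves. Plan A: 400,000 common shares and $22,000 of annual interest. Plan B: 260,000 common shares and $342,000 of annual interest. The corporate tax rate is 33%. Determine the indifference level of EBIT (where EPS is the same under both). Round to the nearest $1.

At indifference, (EBIT − 22,000)(1 − t)/400,000 = (EBIT − 342,000)(1 − t)/260,000.
The (1 − t) factor cancels: (EBIT − 22,000) × 260,000 = (EBIT − 342,000) × 400,000.
Solving, EBIT = (342,000·400,000 − 22,000·260,000) / (400,000 − 260,000) = 131,080,000,000 / 140,000 = 936,285.71.

$936,286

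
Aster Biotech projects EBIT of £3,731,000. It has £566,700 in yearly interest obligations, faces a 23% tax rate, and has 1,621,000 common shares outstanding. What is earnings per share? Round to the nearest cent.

Pre-tax income = £3,731,000 − £566,700.00 = £3,164,300.00.
Net income = £3,164,300.00 × (1 − 0.23) = £2,436,511.00.
EPS = £2,436,511.00 ÷ 1,621,000 = £1.50.

£1.50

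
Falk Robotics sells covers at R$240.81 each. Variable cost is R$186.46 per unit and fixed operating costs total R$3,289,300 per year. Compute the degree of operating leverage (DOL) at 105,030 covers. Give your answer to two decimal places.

2.36

At 105,030 units, contribution = 105,030 × R$54.35 = R$5,708,380.50.
Subtracting fixed costs: EBIT = R$5,708,380.50 − R$3,289,300 = R$2,419,080.50.
DOL = contribution ÷ EBIT = R$5,708,380.50 ÷ R$2,419,080.50 = 2.3597.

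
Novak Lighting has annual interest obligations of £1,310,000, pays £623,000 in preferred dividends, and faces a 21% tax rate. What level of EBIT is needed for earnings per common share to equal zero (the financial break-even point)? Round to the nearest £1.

£2,098,608

Grossing the preferred dividend up to pre-tax terms: £623,000 / (1 − 0.21) = £788,607.59.
EPS = 0 when EBIT covers interest plus the pre-tax preferred burden: £1,310,000 + £788,607.59 = £2,098,607.59.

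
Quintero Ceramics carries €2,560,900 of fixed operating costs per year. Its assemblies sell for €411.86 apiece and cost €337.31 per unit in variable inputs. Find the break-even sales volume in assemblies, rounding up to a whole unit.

Unit CM = price − variable cost = €411.86 − €337.31 = €74.55.
Break-even Q = €2,560,900 / €74.55 = 34,351.44 → 34,352 assemblies.

34,352 assemblies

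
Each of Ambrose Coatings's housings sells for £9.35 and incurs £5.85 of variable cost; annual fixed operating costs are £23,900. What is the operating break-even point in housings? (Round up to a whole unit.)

6,829 housings

Unit CM = price − variable cost = £9.35 − £5.85 = £3.50.
Break-even volume = fixed costs ÷ CM per unit = £23,900 ÷ £3.50 = 6,828.57, so 6,829 housings.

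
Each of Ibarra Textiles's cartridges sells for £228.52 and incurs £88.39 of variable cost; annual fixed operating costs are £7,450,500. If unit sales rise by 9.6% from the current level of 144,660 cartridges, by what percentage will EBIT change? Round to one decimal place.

+15.2%

Total contribution margin = 144,660 × £140.13 = £20,271,205.80.
Subtracting fixed costs: EBIT = £20,271,205.80 − £7,450,500 = £12,820,705.80.
Degree of operating leverage = £20,271,205.80 / £12,820,705.80 = 1.5811.
Operating income changes by 1.5811 × +9.6% = +15.2%.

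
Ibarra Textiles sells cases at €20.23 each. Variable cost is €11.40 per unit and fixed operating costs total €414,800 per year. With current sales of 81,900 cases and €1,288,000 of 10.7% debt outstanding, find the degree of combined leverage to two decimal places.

4.24

Total contribution margin = 81,900 × €8.83 = €723,177.00.
Operating income = contribution − fixed costs = €723,177.00 − €414,800 = €308,377.00. Interest = €137,816.00, so EBIT − I = €170,561.00.
Degree of total leverage = total CM / (EBIT − interest) = €723,177.00 / €170,561.00 = 4.2400.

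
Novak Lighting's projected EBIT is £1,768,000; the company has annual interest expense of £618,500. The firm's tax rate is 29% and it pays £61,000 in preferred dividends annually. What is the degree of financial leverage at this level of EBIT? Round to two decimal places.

Interest = £618,500.00.
Pre-tax preferred-dividend burden = £61,000 ÷ (1 − 0.29) = £85,915.49.
DFL = EBIT ÷ [EBIT − I − D_p/(1−t)] = £1,768,000 ÷ [£1,768,000 − £618,500.00 − £85,915.49] = £1,768,000 ÷ £1,063,584.51 = 1.6623.

1.66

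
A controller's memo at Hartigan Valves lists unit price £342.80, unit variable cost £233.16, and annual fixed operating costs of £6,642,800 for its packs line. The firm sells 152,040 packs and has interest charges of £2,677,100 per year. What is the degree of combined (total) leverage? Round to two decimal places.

Total contribution margin = 152,040 × £109.64 = £16,669,665.60.
Operating income = contribution − fixed costs = £16,669,665.60 − £6,642,800 = £10,026,865.60. Interest = £2,677,100.00.
DOL = £16,669,665.60 ÷ £10,026,865.60 = 1.6625; DFL = £10,026,865.60 ÷ £7,349,765.60 = 1.3642.
DCL = DOL × DFL = 1.6625 × 1.3642 = 2.2680.

2.27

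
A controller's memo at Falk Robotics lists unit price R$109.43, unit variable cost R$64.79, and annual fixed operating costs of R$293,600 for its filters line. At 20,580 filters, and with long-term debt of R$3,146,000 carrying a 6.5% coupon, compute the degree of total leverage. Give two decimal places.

2.18

Contribution at this volume is 20,580 × R$44.64 = R$918,691.20.
Subtracting fixed costs: EBIT = R$918,691.20 − R$293,600 = R$625,091.20. Interest = R$204,490.00.
DOL = R$918,691.20 ÷ R$625,091.20 = 1.4697; DFL = R$625,091.20 ÷ R$420,601.20 = 1.4862.
DCL = DOL × DFL = 1.4697 × 1.4862 = 2.1843.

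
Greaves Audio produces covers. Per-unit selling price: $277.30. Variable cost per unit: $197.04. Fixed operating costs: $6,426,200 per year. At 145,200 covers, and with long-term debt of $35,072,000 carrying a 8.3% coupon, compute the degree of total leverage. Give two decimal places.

5.03

At 145,200 units, contribution = 145,200 × $80.26 = $11,653,752.00.
Subtracting fixed costs: EBIT = $11,653,752.00 − $6,426,200 = $5,227,552.00. Interest = $2,910,976.00, so EBIT − I = $2,316,576.00.
Degree of total leverage = total CM / (EBIT − interest) = $11,653,752.00 / $2,316,576.00 = 5.0306.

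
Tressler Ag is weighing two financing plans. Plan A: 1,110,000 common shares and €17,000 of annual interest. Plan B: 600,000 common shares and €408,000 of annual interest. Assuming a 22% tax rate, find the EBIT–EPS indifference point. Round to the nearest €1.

€868,000

At indifference, (EBIT − 17,000)(1 − t)/1,110,000 = (EBIT − 408,000)(1 − t)/600,000.
The (1 − t) factor cancels: (EBIT − 17,000) × 600,000 = (EBIT − 408,000) × 1,110,000.
Solving, EBIT = (408,000·1,110,000 − 17,000·600,000) / (1,110,000 − 600,000) = 442,680,000,000 / 510,000 = 868,000.00.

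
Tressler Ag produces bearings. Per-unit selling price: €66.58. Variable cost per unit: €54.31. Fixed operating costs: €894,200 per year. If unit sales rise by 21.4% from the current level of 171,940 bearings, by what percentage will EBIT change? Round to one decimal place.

+37.1%

Contribution at this volume is 171,940 × €12.27 = €2,109,703.80.
Operating income = contribution − fixed costs = €2,109,703.80 − €894,200 = €1,215,503.80.
DOL = contribution ÷ EBIT = €2,109,703.80 ÷ €1,215,503.80 = 1.7357.
%ΔEBIT = DOL × %ΔSales = 1.7357 × +21.4% = +37.1%.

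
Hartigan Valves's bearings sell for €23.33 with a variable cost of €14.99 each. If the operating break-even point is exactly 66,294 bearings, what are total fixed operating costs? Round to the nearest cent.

Unit CM = price − variable cost = €23.33 − €14.99 = €8.34.
Since BE = FC / CM, FC = 66,294 × €8.34 = €552,891.96.

€552,891.96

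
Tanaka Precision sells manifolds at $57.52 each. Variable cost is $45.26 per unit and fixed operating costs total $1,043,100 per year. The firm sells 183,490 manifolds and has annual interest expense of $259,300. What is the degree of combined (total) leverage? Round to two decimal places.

2.38

Total contribution margin = 183,490 × $12.26 = $2,249,587.40.
EBIT = $2,249,587.40 − $1,043,100 = $1,206,487.40. Interest = $259,300.00.
DOL = $2,249,587.40 ÷ $1,206,487.40 = 1.8646; DFL = $1,206,487.40 ÷ $947,187.40 = 1.2738.
Combined leverage = 1.8646 × 1.2738 = 2.3751.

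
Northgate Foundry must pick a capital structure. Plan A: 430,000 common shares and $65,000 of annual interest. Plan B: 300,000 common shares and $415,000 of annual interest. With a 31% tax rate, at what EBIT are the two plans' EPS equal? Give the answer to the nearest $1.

$1,222,692

Set EPS_A = EPS_B: (EBIT − $65,000)(1 − 0.31) ÷ 430,000 = (EBIT − $415,000)(1 − 0.31) ÷ 300,000.
The (1 − t) factor cancels: (EBIT − 65,000) × 300,000 = (EBIT − 415,000) × 430,000.
Solving, EBIT = (415,000·430,000 − 65,000·300,000) / (430,000 − 300,000) = 158,950,000,000 / 130,000 = 1,222,692.31.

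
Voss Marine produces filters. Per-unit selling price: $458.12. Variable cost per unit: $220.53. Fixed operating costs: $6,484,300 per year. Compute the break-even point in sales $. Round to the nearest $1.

CM per unit = $458.12 − $220.53 = $237.59; CM ratio = $237.59 / $458.12 = 0.5186.
Break-even revenue = fixed costs × price ÷ CM = $6,484,300 × $458.12 ÷ $237.59 = $12,502,999.

$12,502,999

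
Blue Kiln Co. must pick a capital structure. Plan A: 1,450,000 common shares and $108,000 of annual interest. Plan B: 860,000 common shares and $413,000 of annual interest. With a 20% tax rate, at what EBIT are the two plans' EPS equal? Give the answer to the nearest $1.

Set EPS_A = EPS_B: (EBIT − $108,000)(1 − 0.20) ÷ 1,450,000 = (EBIT − $413,000)(1 − 0.20) ÷ 860,000.
The (1 − t) factor cancels: (EBIT − 108,000) × 860,000 = (EBIT − 413,000) × 1,450,000.
Solving, EBIT = (413,000·1,450,000 − 108,000·860,000) / (1,450,000 − 860,000) = 505,970,000,000 / 590,000 = 857,576.27.

$857,576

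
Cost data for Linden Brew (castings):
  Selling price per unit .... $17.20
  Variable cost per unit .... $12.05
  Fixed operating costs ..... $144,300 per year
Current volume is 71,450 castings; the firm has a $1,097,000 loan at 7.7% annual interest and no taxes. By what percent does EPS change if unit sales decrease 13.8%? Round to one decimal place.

-36.5%

Total contribution margin = 71,450 × $5.15 = $367,967.50.
Subtracting fixed costs: EBIT = $367,967.50 − $144,300 = $223,667.50.
After interest of $84,469.00, pre-tax earnings = $139,198.50.
DCL = total CM / (EBIT − I) = $367,967.50 / $139,198.50 = 2.6435.
%ΔEPS = DCL × %ΔSales = 2.6435 × -13.8% = -36.5%.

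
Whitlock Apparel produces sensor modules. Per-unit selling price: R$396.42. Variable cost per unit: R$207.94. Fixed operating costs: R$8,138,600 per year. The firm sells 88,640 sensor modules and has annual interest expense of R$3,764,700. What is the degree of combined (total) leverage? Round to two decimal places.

3.48

Total contribution margin = 88,640 × R$188.48 = R$16,706,867.20.
Operating income = contribution − fixed costs = R$16,706,867.20 − R$8,138,600 = R$8,568,267.20. Interest = R$3,764,700.00, so EBIT − I = R$4,803,567.20.
Degree of total leverage = total CM / (EBIT − interest) = R$16,706,867.20 / R$4,803,567.20 = 3.4780.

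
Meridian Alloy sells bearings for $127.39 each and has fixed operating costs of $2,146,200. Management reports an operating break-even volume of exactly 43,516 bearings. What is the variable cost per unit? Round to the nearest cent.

Contribution per unit must be FC / Q = $2,146,200 / 43,516 = $49.3198.
Hence VC = price − CM = $127.39 − $49.3198 = $78.07.

$78.07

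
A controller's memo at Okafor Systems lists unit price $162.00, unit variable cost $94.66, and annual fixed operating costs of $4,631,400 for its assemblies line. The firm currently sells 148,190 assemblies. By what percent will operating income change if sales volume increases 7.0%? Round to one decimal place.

At 148,190 units, contribution = 148,190 × $67.34 = $9,979,114.60.
EBIT = $9,979,114.60 − $4,631,400 = $5,347,714.60.
So DOL = total CM / EBIT = $9,979,114.60 / $5,347,714.60 = 1.8661.
Operating income changes by 1.8661 × +7.0% = +13.1%.

+13.1%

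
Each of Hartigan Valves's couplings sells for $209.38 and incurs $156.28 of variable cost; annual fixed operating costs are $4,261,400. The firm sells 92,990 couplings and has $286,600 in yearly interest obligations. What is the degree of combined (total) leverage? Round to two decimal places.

12.67

Contribution at this volume is 92,990 × $53.10 = $4,937,769.00.
EBIT = $4,937,769.00 − $4,261,400 = $676,369.00. Interest = $286,600.00, so EBIT − I = $389,769.00.
Degree of total leverage = total CM / (EBIT − interest) = $4,937,769.00 / $389,769.00 = 12.6684.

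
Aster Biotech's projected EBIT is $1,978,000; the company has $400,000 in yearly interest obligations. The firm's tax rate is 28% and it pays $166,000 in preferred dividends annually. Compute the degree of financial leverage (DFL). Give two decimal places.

1.47

Interest = $400,000.00.
Preferred dividends grossed up pre-tax: $166,000 / (1 − 0.28) = $230,555.56.
DFL = EBIT ÷ [EBIT − I − D_p/(1−t)] = $1,978,000 ÷ [$1,978,000 − $400,000.00 − $230,555.56] = $1,978,000 ÷ $1,347,444.44 = 1.4680.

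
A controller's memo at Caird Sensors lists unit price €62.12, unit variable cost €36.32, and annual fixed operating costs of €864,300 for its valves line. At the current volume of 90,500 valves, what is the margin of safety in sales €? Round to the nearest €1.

€3,540,840

Each unit contributes €62.12 − €36.32 = €25.80. Break-even units = €864,300 ÷ €25.80 = 33,500.00; break-even revenue = 33,500.00 × €62.12 = €2,081,020.00.
Current sales = 90,500 × €62.12 = €5,621,860.00.
Margin of safety = €5,621,860.00 − €2,081,020.00 = €3,540,840.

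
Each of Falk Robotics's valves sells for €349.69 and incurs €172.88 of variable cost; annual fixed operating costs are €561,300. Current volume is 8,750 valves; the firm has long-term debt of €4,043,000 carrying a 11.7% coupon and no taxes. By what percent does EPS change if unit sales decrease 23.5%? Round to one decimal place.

-70.9%

At 8,750 units, contribution = 8,750 × €176.81 = €1,547,087.50.
Operating income = contribution − fixed costs = €1,547,087.50 − €561,300 = €985,787.50.
After interest of €473,031.00, pre-tax earnings = €512,756.50.
Degree of combined leverage = contribution ÷ (EBIT − I) = €1,547,087.50 ÷ €512,756.50 = 3.0172.
EPS therefore changes by 3.0172 × (-23.5%) = -70.9%.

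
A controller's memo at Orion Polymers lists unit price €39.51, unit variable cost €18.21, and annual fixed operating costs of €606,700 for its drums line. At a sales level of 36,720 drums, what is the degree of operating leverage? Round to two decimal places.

Contribution at this volume is 36,720 × €21.30 = €782,136.00.
Operating income = contribution − fixed costs = €782,136.00 − €606,700 = €175,436.00.
Degree of operating leverage = €782,136.00 / €175,436.00 = 4.4582.

4.46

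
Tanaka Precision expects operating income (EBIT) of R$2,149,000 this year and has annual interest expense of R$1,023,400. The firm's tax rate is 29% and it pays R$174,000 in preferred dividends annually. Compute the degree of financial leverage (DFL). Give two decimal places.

Annual interest charges come to R$1,023,400.00.
Preferred dividends grossed up pre-tax: R$174,000 / (1 − 0.29) = R$245,070.42.
DFL = EBIT ÷ [EBIT − I − D_p/(1−t)] = R$2,149,000 ÷ [R$2,149,000 − R$1,023,400.00 − R$245,070.42] = R$2,149,000 ÷ R$880,529.58 = 2.4406.

2.44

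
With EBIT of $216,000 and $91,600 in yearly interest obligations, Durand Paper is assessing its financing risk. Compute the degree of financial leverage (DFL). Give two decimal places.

Interest = $91,600.00.
Degree of financial leverage = EBIT / (EBIT − interest) = $216,000 / $124,400.00 = 1.7363.

1.74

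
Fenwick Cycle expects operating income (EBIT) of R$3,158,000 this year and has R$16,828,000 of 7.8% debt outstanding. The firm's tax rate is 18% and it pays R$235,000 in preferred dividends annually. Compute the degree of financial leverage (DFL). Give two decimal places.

2.03

Annual interest charges come to R$1,312,584.00.
Pre-tax preferred-dividend burden = R$235,000 ÷ (1 − 0.18) = R$286,585.37.
DFL = EBIT ÷ [EBIT − I − D_p/(1−t)] = R$3,158,000 ÷ [R$3,158,000 − R$1,312,584.00 − R$286,585.37] = R$3,158,000 ÷ R$1,558,830.63 = 2.0259.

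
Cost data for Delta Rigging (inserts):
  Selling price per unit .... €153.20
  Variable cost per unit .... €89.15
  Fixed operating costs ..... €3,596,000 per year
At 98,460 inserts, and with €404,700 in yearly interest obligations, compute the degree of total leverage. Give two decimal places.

2.74

Total contribution margin = 98,460 × €64.05 = €6,306,363.00.
Subtracting fixed costs: EBIT = €6,306,363.00 − €3,596,000 = €2,710,363.00. Interest = €404,700.00, so EBIT − I = €2,305,663.00.
DCL = contribution ÷ (EBIT − I) = €6,306,363.00 ÷ €2,305,663.00 = 2.7352.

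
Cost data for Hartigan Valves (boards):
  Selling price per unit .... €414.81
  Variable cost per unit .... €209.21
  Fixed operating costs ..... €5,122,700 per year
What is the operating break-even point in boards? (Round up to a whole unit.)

Unit CM = price − variable cost = €414.81 − €209.21 = €205.60.
Break-even Q = €5,122,700 / €205.60 = 24,915.86 → 24,916 boards.

24,916 boards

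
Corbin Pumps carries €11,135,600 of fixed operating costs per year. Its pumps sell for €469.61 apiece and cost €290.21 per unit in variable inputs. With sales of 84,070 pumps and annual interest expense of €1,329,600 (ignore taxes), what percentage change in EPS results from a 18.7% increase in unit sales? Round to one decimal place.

At 84,070 units, contribution = 84,070 × €179.40 = €15,082,158.00.
Operating income = contribution − fixed costs = €15,082,158.00 − €11,135,600 = €3,946,558.00.
Interest = €1,329,600.00, so EBIT − I = €2,616,958.00.
DCL = total CM / (EBIT − I) = €15,082,158.00 / €2,616,958.00 = 5.7632.
EPS therefore changes by 5.7632 × (+18.7%) = +107.8%.

+107.8%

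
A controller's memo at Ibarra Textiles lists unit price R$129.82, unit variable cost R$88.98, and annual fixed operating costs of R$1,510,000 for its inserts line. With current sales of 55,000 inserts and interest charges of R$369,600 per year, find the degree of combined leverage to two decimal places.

Contribution at this volume is 55,000 × R$40.84 = R$2,246,200.00.
EBIT = R$2,246,200.00 − R$1,510,000 = R$736,200.00. Interest = R$369,600.00.
DOL = R$2,246,200.00 ÷ R$736,200.00 = 3.0511; DFL = R$736,200.00 ÷ R$366,600.00 = 2.0082.
DCL = DOL × DFL = 3.0511 × 2.0082 = 6.1272.

6.13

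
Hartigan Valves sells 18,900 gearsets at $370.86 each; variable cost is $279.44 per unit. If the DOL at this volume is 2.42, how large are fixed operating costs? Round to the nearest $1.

$1,013,855

At 18,900 units, contribution = 18,900 × $91.42 = $1,727,838.00.
DOL = contribution / EBIT, so EBIT = $1,727,838.00 / 2.42 = $713,982.64.
And FC = contribution − EBIT = $1,727,838.00 − $713,982.64 = $1,013,855.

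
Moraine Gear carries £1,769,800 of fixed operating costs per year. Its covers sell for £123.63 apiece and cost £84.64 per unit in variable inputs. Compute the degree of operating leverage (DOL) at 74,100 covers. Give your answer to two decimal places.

2.58

Total contribution margin = 74,100 × £38.99 = £2,889,159.00.
Subtracting fixed costs: EBIT = £2,889,159.00 − £1,769,800 = £1,119,359.00.
DOL = contribution ÷ EBIT = £2,889,159.00 ÷ £1,119,359.00 = 2.5811.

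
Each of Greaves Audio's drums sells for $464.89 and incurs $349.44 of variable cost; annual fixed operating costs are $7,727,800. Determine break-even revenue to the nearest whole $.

Contribution margin per unit = $464.89 − $349.44 = $115.45, a CM ratio of $115.45 ÷ $464.89 = 0.2483.
Break-even revenue = fixed costs × price ÷ CM = $7,727,800 × $464.89 ÷ $115.45 = $31,118,033.

$31,118,033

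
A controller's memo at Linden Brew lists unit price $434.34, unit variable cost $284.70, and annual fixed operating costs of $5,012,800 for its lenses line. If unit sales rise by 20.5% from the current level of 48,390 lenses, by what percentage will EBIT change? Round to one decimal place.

Total contribution margin = 48,390 × $149.64 = $7,241,079.60.
EBIT = $7,241,079.60 − $5,012,800 = $2,228,279.60.
So DOL = total CM / EBIT = $7,241,079.60 / $2,228,279.60 = 3.2496.
%ΔEBIT = DOL × %ΔSales = 3.2496 × +20.5% = +66.6%.

+66.6%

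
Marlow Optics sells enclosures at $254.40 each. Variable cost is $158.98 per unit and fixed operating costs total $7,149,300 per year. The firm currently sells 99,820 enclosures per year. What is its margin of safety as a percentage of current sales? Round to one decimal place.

24.9%

Each unit contributes $254.40 − $158.98 = $95.42. Break-even units = $7,149,300 ÷ $95.42 = 74,924.54; break-even revenue = 74,924.54 × $254.40 = $19,060,804.02.
Current sales = 99,820 × $254.40 = $25,394,208.00.
Margin of safety = ($25,394,208.00 − $19,060,804.02) ÷ $25,394,208.00 = 24.9%.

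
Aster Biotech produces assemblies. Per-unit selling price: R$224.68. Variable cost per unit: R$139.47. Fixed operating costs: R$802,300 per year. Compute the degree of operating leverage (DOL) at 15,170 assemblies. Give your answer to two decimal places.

2.64

Total contribution margin = 15,170 × R$85.21 = R$1,292,635.70.
EBIT = R$1,292,635.70 − R$802,300 = R$490,335.70.
Degree of operating leverage = R$1,292,635.70 / R$490,335.70 = 2.6362.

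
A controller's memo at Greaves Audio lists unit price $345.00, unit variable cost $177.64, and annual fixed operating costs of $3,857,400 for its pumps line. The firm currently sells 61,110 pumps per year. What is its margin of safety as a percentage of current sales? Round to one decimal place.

Contribution margin per unit = $345.00 − $177.64 = $167.36. Break-even units = $3,857,400 ÷ $167.36 = 23,048.52; break-even revenue = 23,048.52 × $345.00 = $7,951,738.77.
Current sales = 61,110 × $345.00 = $21,082,950.00.
Margin of safety = ($21,082,950.00 − $7,951,738.77) ÷ $21,082,950.00 = 62.3%.

62.3%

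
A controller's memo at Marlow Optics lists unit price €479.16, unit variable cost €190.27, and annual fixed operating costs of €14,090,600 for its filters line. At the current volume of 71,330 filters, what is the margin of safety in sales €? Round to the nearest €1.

Each unit contributes €479.16 − €190.27 = €288.89. Break-even units = €14,090,600 ÷ €288.89 = 48,774.97; break-even revenue = 48,774.97 × €479.16 = €23,371,012.83.
Current sales = 71,330 × €479.16 = €34,178,482.80.
Margin of safety = €34,178,482.80 − €23,371,012.83 = €10,807,470.

€10,807,470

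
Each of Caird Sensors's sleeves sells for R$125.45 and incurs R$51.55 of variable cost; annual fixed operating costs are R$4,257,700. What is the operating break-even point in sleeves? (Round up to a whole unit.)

Contribution margin per unit = R$125.45 − R$51.55 = R$73.90.
Break-even Q = R$4,257,700 / R$73.90 = 57,614.34 → 57,615 sleeves.

57,615 sleeves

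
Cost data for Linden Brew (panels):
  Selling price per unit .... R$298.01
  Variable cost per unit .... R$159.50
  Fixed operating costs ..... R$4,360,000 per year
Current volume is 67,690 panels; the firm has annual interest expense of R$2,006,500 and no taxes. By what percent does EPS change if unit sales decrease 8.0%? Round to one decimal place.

Total contribution margin = 67,690 × R$138.51 = R$9,375,741.90.
Subtracting fixed costs: EBIT = R$9,375,741.90 − R$4,360,000 = R$5,015,741.90.
After interest of R$2,006,500.00, pre-tax earnings = R$3,009,241.90.
Degree of combined leverage = contribution ÷ (EBIT − I) = R$9,375,741.90 ÷ R$3,009,241.90 = 3.1156.
%ΔEPS = DCL × %ΔSales = 3.1156 × -8.0% = -24.9%.

-24.9%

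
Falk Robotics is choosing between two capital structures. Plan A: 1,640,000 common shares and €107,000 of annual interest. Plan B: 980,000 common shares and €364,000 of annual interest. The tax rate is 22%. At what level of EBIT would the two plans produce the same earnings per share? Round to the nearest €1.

€745,606

At indifference, (EBIT − 107,000)(1 − t)/1,640,000 = (EBIT − 364,000)(1 − t)/980,000.
The (1 − t) factor cancels: (EBIT − 107,000) × 980,000 = (EBIT − 364,000) × 1,640,000.
Solving, EBIT = (364,000·1,640,000 − 107,000·980,000) / (1,640,000 − 980,000) = 492,100,000,000 / 660,000 = 745,606.06.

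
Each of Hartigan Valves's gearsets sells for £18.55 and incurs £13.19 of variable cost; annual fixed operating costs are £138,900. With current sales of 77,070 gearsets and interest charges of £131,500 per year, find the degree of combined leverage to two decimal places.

Contribution at this volume is 77,070 × £5.36 = £413,095.20.
Operating income = contribution − fixed costs = £413,095.20 − £138,900 = £274,195.20. Interest = £131,500.00, so EBIT − I = £142,695.20.
Degree of total leverage = total CM / (EBIT − interest) = £413,095.20 / £142,695.20 = 2.8949.

2.89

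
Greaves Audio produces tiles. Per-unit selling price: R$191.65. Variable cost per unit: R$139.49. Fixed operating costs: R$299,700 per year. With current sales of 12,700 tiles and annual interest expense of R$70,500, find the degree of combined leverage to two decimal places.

Contribution at this volume is 12,700 × R$52.16 = R$662,432.00.
Operating income = contribution − fixed costs = R$662,432.00 − R$299,700 = R$362,732.00. Interest = R$70,500.00, so EBIT − I = R$292,232.00.
DCL = contribution ÷ (EBIT − I) = R$662,432.00 ÷ R$292,232.00 = 2.2668.

2.27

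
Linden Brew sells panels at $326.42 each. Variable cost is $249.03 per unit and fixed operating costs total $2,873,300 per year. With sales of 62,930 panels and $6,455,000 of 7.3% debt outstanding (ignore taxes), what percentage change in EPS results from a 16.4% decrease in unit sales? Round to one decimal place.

Total contribution margin = 62,930 × $77.39 = $4,870,152.70.
Operating income = contribution − fixed costs = $4,870,152.70 − $2,873,300 = $1,996,852.70.
After interest of $471,215.00, pre-tax earnings = $1,525,637.70.
DCL = total CM / (EBIT − I) = $4,870,152.70 / $1,525,637.70 = 3.1922.
EPS therefore changes by 3.1922 × (-16.4%) = -52.4%.

-52.4%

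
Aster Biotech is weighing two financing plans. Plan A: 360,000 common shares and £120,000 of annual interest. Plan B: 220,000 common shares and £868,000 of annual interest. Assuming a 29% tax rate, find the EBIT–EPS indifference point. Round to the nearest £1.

At indifference, (EBIT − 120,000)(1 − t)/360,000 = (EBIT − 868,000)(1 − t)/220,000.
Cancelling (1 − t) and cross-multiplying: 220,000·(EBIT − 120,000) = 360,000·(EBIT − 868,000).
Solving, EBIT = (868,000·360,000 − 120,000·220,000) / (360,000 − 220,000) = 286,080,000,000 / 140,000 = 2,043,428.57.

£2,043,429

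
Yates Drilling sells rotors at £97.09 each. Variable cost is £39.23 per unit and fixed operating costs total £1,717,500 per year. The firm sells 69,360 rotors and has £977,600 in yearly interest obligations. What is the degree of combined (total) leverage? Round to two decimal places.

3.04

At 69,360 units, contribution = 69,360 × £57.86 = £4,013,169.60.
Operating income = contribution − fixed costs = £4,013,169.60 − £1,717,500 = £2,295,669.60. Interest = £977,600.00.
DOL = £4,013,169.60 ÷ £2,295,669.60 = 1.7481; DFL = £2,295,669.60 ÷ £1,318,069.60 = 1.7417.
Combined leverage = 1.7481 × 1.7417 = 3.0447.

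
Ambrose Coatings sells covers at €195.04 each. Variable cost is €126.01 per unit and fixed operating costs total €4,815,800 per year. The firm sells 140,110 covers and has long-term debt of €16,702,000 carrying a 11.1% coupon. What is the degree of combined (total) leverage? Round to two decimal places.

3.22

Total contribution margin = 140,110 × €69.03 = €9,671,793.30.
Operating income = contribution − fixed costs = €9,671,793.30 − €4,815,800 = €4,855,993.30. Interest = €1,853,922.00.
DOL = €9,671,793.30 ÷ €4,855,993.30 = 1.9917; DFL = €4,855,993.30 ÷ €3,002,071.30 = 1.6175.
Combined leverage = 1.9917 × 1.6175 = 3.2216.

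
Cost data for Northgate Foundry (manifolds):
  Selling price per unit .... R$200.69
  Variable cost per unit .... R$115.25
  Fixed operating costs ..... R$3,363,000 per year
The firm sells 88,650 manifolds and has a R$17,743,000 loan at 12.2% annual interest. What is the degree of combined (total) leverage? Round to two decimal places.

3.70

Contribution at this volume is 88,650 × R$85.44 = R$7,574,256.00.
Operating income = contribution − fixed costs = R$7,574,256.00 − R$3,363,000 = R$4,211,256.00. Interest = R$2,164,646.00.
DOL = R$7,574,256.00 ÷ R$4,211,256.00 = 1.7986; DFL = R$4,211,256.00 ÷ R$2,046,610.00 = 2.0577.
Combined leverage = 1.7986 × 2.0577 = 3.7010.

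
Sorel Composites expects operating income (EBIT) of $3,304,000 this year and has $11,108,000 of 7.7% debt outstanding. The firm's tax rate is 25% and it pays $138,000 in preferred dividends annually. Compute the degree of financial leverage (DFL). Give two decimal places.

1.46

Annual interest charges come to $855,316.00.
Pre-tax preferred-dividend burden = $138,000 ÷ (1 − 0.25) = $184,000.00.
DFL = EBIT ÷ [EBIT − I − D_p/(1−t)] = $3,304,000 ÷ [$3,304,000 − $855,316.00 − $184,000.00] = $3,304,000 ÷ $2,264,684.00 = 1.4589.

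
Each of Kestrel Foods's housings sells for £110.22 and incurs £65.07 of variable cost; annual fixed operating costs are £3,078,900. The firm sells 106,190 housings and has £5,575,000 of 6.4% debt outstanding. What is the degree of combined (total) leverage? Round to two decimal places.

3.53

At 106,190 units, contribution = 106,190 × £45.15 = £4,794,478.50.
Operating income = contribution − fixed costs = £4,794,478.50 − £3,078,900 = £1,715,578.50. Interest = £356,800.00, so EBIT − I = £1,358,778.50.
DCL = contribution ÷ (EBIT − I) = £4,794,478.50 ÷ £1,358,778.50 = 3.5285.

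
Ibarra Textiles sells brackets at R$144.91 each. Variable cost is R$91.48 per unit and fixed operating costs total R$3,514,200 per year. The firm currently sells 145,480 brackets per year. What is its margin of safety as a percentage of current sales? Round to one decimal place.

54.8%

Unit CM = price − variable cost = R$144.91 − R$91.48 = R$53.43. Break-even units = R$3,514,200 ÷ R$53.43 = 65,772.04; break-even revenue = 65,772.04 × R$144.91 = R$9,531,026.05.
Current sales = 145,480 × R$144.91 = R$21,081,506.80.
Margin of safety = (R$21,081,506.80 − R$9,531,026.05) ÷ R$21,081,506.80 = 54.8%.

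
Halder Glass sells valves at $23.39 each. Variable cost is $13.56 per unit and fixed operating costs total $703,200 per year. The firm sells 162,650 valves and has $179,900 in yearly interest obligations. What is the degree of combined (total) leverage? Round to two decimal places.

At 162,650 units, contribution = 162,650 × $9.83 = $1,598,849.50.
EBIT = $1,598,849.50 − $703,200 = $895,649.50. Interest = $179,900.00, so EBIT − I = $715,749.50.
DCL = contribution ÷ (EBIT − I) = $1,598,849.50 ÷ $715,749.50 = 2.2338.

2.23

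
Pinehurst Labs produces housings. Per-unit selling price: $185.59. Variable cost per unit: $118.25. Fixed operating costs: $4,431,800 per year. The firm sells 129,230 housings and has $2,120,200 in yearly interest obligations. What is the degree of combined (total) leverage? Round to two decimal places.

Contribution at this volume is 129,230 × $67.34 = $8,702,348.20.
Subtracting fixed costs: EBIT = $8,702,348.20 − $4,431,800 = $4,270,548.20. Interest = $2,120,200.00.
DOL = $8,702,348.20 ÷ $4,270,548.20 = 2.0378; DFL = $4,270,548.20 ÷ $2,150,348.20 = 1.9860.
Combined leverage = 2.0378 × 1.9860 = 4.0471.

4.05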